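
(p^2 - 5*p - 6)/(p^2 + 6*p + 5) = (p - 6)/(p + 5)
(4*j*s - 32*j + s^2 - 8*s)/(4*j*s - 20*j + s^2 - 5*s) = (s - 8)/(s - 5)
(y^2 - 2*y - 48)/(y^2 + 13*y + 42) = (y - 8)/(y + 7)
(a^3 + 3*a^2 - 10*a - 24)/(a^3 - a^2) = (a^3 + 3*a^2 - 10*a - 24)/(a^2*(a - 1))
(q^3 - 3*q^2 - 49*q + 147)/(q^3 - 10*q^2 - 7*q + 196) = (q^2 + 4*q - 21)/(q^2 - 3*q - 28)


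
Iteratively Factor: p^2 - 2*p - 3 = (p - 3)*(p + 1)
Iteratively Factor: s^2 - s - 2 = (s - 2)*(s + 1)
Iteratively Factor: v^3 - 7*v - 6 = (v + 1)*(v^2 - v - 6) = (v - 3)*(v + 1)*(v + 2)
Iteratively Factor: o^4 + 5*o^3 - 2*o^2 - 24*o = (o + 3)*(o^3 + 2*o^2 - 8*o) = o*(o + 3)*(o^2 + 2*o - 8) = o*(o + 3)*(o + 4)*(o - 2)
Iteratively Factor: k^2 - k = (k)*(k - 1)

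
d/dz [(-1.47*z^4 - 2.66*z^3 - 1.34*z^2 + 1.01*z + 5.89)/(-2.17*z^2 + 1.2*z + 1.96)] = (6.3798*z^5 + 0.4802*z^4 - 17.9088*z^3 - 15.0571*z^2 + 20.3098*z - 5.0884)/(4.7089*z^4 - 5.208*z^3 - 7.0664*z^2 + 4.704*z + 3.8416)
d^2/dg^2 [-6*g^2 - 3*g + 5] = -12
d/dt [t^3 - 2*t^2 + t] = 3*t^2 - 4*t + 1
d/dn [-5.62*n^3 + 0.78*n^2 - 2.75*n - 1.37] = -16.86*n^2 + 1.56*n - 2.75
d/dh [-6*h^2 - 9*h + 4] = -12*h - 9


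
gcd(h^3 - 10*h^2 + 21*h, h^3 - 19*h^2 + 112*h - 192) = h - 3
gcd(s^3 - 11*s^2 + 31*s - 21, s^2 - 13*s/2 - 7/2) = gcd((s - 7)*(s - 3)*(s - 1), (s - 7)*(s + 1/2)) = s - 7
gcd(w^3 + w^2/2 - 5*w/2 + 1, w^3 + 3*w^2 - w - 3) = w - 1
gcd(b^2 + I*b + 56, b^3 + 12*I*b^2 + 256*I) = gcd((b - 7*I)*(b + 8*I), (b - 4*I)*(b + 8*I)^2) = b + 8*I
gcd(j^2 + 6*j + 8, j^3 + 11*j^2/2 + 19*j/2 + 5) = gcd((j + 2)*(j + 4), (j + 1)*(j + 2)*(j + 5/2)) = j + 2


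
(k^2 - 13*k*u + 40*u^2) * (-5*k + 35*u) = -5*k^3 + 100*k^2*u - 655*k*u^2 + 1400*u^3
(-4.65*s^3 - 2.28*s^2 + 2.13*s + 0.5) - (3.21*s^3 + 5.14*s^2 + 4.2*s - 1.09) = -7.86*s^3 - 7.42*s^2 - 2.07*s + 1.59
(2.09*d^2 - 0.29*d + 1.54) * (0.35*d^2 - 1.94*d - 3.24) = 0.7315*d^4 - 4.1561*d^3 - 5.67*d^2 - 2.048*d - 4.9896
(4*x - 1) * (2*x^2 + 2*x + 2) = 8*x^3 + 6*x^2 + 6*x - 2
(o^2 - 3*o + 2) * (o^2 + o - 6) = o^4 - 2*o^3 - 7*o^2 + 20*o - 12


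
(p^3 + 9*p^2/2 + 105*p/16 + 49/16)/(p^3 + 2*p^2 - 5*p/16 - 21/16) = (4*p + 7)/(4*p - 3)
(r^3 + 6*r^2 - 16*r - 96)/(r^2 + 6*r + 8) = (r^2 + 2*r - 24)/(r + 2)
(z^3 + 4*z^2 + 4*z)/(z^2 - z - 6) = z*(z + 2)/(z - 3)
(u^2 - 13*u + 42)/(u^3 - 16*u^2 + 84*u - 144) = (u - 7)/(u^2 - 10*u + 24)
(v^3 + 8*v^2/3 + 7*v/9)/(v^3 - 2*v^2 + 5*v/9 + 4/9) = v*(3*v + 7)/(3*v^2 - 7*v + 4)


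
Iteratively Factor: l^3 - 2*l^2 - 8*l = (l + 2)*(l^2 - 4*l) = (l - 4)*(l + 2)*(l)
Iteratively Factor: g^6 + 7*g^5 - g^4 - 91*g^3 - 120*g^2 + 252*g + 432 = (g + 3)*(g^5 + 4*g^4 - 13*g^3 - 52*g^2 + 36*g + 144) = (g + 2)*(g + 3)*(g^4 + 2*g^3 - 17*g^2 - 18*g + 72) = (g + 2)*(g + 3)^2*(g^3 - g^2 - 14*g + 24) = (g - 3)*(g + 2)*(g + 3)^2*(g^2 + 2*g - 8) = (g - 3)*(g + 2)*(g + 3)^2*(g + 4)*(g - 2)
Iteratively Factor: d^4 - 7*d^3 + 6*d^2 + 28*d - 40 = (d - 5)*(d^3 - 2*d^2 - 4*d + 8) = (d - 5)*(d + 2)*(d^2 - 4*d + 4) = (d - 5)*(d - 2)*(d + 2)*(d - 2)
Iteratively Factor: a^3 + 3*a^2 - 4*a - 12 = (a - 2)*(a^2 + 5*a + 6) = (a - 2)*(a + 3)*(a + 2)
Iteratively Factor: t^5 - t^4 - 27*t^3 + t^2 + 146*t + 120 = (t - 3)*(t^4 + 2*t^3 - 21*t^2 - 62*t - 40) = (t - 5)*(t - 3)*(t^3 + 7*t^2 + 14*t + 8) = (t - 5)*(t - 3)*(t + 4)*(t^2 + 3*t + 2) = (t - 5)*(t - 3)*(t + 2)*(t + 4)*(t + 1)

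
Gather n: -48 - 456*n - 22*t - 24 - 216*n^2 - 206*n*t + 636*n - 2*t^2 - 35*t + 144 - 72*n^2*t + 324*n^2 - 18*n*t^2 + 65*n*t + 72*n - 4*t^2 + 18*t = n^2*(108 - 72*t) + n*(-18*t^2 - 141*t + 252) - 6*t^2 - 39*t + 72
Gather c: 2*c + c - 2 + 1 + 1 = 3*c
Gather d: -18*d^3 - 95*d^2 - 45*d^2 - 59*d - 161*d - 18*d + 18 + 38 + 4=-18*d^3 - 140*d^2 - 238*d + 60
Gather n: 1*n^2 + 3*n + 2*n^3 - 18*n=2*n^3 + n^2 - 15*n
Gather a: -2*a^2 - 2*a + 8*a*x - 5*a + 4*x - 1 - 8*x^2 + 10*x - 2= -2*a^2 + a*(8*x - 7) - 8*x^2 + 14*x - 3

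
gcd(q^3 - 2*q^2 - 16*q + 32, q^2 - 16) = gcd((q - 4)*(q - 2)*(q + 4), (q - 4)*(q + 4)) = q^2 - 16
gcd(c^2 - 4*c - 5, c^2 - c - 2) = c + 1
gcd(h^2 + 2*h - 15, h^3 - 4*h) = 1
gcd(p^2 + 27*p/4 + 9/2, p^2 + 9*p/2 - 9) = p + 6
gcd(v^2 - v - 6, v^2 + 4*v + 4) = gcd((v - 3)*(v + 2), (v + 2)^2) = v + 2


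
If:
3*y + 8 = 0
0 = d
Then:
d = 0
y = -8/3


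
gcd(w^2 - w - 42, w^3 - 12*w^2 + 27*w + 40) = 1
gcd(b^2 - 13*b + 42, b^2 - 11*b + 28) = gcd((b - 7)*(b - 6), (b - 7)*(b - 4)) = b - 7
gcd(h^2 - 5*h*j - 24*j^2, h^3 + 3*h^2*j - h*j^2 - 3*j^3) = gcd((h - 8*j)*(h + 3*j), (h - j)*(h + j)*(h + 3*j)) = h + 3*j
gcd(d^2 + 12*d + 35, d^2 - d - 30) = d + 5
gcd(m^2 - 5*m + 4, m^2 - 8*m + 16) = m - 4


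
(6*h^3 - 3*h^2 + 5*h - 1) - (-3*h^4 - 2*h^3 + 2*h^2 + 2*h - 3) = 3*h^4 + 8*h^3 - 5*h^2 + 3*h + 2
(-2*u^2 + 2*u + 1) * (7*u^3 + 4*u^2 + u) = -14*u^5 + 6*u^4 + 13*u^3 + 6*u^2 + u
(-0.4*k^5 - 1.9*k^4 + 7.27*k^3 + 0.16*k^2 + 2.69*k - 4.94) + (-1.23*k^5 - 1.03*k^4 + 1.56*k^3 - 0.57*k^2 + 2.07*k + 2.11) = -1.63*k^5 - 2.93*k^4 + 8.83*k^3 - 0.41*k^2 + 4.76*k - 2.83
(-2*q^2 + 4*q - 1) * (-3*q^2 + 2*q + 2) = 6*q^4 - 16*q^3 + 7*q^2 + 6*q - 2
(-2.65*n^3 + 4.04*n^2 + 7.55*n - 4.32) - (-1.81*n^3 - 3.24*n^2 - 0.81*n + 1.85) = -0.84*n^3 + 7.28*n^2 + 8.36*n - 6.17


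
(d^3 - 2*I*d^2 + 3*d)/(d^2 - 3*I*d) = d + I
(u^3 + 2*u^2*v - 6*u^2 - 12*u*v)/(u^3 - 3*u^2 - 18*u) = (u + 2*v)/(u + 3)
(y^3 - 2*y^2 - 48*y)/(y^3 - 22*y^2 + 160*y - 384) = y*(y + 6)/(y^2 - 14*y + 48)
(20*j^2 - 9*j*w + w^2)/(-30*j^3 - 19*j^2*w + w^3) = (-4*j + w)/(6*j^2 + 5*j*w + w^2)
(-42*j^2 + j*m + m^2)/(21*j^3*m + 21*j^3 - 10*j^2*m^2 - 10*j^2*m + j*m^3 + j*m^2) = (-42*j^2 + j*m + m^2)/(j*(21*j^2*m + 21*j^2 - 10*j*m^2 - 10*j*m + m^3 + m^2))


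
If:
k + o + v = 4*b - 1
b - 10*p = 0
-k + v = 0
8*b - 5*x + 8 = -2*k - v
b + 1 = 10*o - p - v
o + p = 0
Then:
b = -10/83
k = -62/83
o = 1/83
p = -1/83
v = -62/83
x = 398/415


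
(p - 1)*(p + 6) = p^2 + 5*p - 6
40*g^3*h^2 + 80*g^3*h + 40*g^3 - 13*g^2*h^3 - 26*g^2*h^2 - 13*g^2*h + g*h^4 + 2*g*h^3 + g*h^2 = (-8*g + h)*(-5*g + h)*(h + 1)*(g*h + g)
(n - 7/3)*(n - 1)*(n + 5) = n^3 + 5*n^2/3 - 43*n/3 + 35/3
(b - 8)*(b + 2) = b^2 - 6*b - 16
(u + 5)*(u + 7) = u^2 + 12*u + 35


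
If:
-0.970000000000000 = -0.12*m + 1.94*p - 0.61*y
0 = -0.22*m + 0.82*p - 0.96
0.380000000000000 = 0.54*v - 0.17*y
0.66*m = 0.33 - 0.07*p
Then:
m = 0.37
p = 1.27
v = 2.45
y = 5.55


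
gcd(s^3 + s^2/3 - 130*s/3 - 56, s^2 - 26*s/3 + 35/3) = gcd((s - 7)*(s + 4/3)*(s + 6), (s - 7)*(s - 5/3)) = s - 7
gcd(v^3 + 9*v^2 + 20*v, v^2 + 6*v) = v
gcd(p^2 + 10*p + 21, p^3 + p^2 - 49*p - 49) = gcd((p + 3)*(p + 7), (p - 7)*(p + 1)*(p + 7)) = p + 7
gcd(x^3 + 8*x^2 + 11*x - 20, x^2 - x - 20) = x + 4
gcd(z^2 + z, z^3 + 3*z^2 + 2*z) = z^2 + z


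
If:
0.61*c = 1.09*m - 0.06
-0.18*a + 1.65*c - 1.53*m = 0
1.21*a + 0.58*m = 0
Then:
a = -0.05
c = 0.09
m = 0.11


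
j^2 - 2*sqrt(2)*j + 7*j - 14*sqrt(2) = (j + 7)*(j - 2*sqrt(2))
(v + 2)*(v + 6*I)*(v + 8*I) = v^3 + 2*v^2 + 14*I*v^2 - 48*v + 28*I*v - 96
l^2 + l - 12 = (l - 3)*(l + 4)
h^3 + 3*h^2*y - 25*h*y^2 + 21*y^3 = (h - 3*y)*(h - y)*(h + 7*y)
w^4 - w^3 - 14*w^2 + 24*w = w*(w - 3)*(w - 2)*(w + 4)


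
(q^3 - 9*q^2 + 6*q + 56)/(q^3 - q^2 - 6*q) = (q^2 - 11*q + 28)/(q*(q - 3))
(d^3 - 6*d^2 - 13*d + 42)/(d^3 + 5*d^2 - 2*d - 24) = (d - 7)/(d + 4)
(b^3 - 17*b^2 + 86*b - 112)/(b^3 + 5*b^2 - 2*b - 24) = (b^2 - 15*b + 56)/(b^2 + 7*b + 12)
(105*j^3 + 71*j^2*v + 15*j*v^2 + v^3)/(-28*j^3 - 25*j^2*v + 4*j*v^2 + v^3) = (15*j^2 + 8*j*v + v^2)/(-4*j^2 - 3*j*v + v^2)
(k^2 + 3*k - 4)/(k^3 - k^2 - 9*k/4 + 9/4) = 4*(k + 4)/(4*k^2 - 9)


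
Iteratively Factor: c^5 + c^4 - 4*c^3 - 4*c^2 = (c + 1)*(c^4 - 4*c^2) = (c - 2)*(c + 1)*(c^3 + 2*c^2) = c*(c - 2)*(c + 1)*(c^2 + 2*c) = c*(c - 2)*(c + 1)*(c + 2)*(c)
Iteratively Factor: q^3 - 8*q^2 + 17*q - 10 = (q - 2)*(q^2 - 6*q + 5) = (q - 5)*(q - 2)*(q - 1)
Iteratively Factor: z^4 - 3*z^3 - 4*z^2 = (z)*(z^3 - 3*z^2 - 4*z) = z*(z - 4)*(z^2 + z) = z^2*(z - 4)*(z + 1)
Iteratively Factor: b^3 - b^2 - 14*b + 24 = (b - 3)*(b^2 + 2*b - 8) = (b - 3)*(b - 2)*(b + 4)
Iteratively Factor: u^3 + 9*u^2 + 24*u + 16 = (u + 4)*(u^2 + 5*u + 4) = (u + 1)*(u + 4)*(u + 4)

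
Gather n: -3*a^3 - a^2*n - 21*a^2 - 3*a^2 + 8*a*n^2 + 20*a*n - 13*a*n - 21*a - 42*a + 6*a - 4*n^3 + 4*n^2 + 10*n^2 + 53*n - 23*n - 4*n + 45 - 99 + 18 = -3*a^3 - 24*a^2 - 57*a - 4*n^3 + n^2*(8*a + 14) + n*(-a^2 + 7*a + 26) - 36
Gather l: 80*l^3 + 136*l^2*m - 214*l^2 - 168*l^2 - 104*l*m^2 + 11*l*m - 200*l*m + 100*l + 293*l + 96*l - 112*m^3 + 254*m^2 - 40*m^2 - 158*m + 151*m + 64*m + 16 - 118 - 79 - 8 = 80*l^3 + l^2*(136*m - 382) + l*(-104*m^2 - 189*m + 489) - 112*m^3 + 214*m^2 + 57*m - 189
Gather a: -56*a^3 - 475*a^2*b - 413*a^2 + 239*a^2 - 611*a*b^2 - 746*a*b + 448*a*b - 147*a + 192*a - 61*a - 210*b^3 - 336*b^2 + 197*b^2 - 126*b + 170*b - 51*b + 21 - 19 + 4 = -56*a^3 + a^2*(-475*b - 174) + a*(-611*b^2 - 298*b - 16) - 210*b^3 - 139*b^2 - 7*b + 6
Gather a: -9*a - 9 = -9*a - 9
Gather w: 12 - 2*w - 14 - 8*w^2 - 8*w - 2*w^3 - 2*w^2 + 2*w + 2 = -2*w^3 - 10*w^2 - 8*w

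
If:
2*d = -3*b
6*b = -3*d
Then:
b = 0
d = 0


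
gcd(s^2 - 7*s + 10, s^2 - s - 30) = 1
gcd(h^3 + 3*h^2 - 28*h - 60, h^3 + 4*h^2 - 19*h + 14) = 1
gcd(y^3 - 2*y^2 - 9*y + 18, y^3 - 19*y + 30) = y^2 - 5*y + 6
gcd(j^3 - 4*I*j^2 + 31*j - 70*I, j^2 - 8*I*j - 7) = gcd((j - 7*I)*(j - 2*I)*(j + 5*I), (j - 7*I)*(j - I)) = j - 7*I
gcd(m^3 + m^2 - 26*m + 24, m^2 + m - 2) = m - 1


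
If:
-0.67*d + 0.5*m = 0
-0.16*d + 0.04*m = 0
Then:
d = 0.00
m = 0.00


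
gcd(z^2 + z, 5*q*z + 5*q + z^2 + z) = z + 1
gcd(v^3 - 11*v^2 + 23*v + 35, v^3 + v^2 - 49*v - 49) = v^2 - 6*v - 7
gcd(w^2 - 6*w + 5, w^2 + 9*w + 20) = 1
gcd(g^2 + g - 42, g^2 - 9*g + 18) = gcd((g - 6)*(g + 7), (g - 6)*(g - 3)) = g - 6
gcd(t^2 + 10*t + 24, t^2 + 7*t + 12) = t + 4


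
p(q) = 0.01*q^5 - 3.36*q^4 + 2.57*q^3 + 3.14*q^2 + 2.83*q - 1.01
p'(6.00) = -2520.17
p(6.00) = -3592.67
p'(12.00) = -20999.09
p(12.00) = -62258.57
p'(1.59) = -21.40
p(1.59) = 0.39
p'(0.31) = 5.12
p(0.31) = 0.21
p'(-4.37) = 1262.47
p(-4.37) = -1409.19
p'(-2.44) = 230.42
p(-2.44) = -146.52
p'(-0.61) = 4.93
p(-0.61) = -2.62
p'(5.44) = -1854.75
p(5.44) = -2373.93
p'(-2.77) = 333.19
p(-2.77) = -238.82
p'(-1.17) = 27.66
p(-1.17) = -10.46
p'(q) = 0.05*q^4 - 13.44*q^3 + 7.71*q^2 + 6.28*q + 2.83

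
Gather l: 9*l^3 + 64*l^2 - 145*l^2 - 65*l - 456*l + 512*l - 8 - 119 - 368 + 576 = 9*l^3 - 81*l^2 - 9*l + 81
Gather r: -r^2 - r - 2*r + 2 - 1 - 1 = -r^2 - 3*r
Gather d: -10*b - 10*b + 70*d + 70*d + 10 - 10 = -20*b + 140*d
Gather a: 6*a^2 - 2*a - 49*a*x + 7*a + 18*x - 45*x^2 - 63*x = 6*a^2 + a*(5 - 49*x) - 45*x^2 - 45*x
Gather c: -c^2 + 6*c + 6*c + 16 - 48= -c^2 + 12*c - 32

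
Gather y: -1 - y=-y - 1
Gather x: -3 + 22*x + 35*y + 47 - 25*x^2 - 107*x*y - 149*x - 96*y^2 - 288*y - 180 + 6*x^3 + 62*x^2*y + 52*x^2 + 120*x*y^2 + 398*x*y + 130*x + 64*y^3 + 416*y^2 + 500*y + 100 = 6*x^3 + x^2*(62*y + 27) + x*(120*y^2 + 291*y + 3) + 64*y^3 + 320*y^2 + 247*y - 36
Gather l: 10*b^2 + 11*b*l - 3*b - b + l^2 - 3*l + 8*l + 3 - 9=10*b^2 - 4*b + l^2 + l*(11*b + 5) - 6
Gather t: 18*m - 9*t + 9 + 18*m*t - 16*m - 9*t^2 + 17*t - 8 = 2*m - 9*t^2 + t*(18*m + 8) + 1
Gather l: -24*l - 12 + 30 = 18 - 24*l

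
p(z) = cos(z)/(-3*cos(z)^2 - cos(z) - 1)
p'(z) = (-6*sin(z)*cos(z) - sin(z))*cos(z)/(-3*cos(z)^2 - cos(z) - 1)^2 - sin(z)/(-3*cos(z)^2 - cos(z) - 1)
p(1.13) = -0.22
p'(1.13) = 0.11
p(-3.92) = 0.39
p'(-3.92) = -0.11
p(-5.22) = -0.22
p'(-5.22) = 0.05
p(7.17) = -0.22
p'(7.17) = -0.02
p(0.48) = -0.21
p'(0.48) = -0.03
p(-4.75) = -0.04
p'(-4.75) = 0.92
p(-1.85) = 0.29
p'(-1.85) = -0.82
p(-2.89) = 0.34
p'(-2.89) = 0.06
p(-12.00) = -0.21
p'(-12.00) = -0.04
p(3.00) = 0.34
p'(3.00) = -0.03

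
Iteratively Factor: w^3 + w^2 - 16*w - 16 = (w + 1)*(w^2 - 16) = (w + 1)*(w + 4)*(w - 4)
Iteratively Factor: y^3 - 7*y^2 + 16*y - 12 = (y - 3)*(y^2 - 4*y + 4) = (y - 3)*(y - 2)*(y - 2)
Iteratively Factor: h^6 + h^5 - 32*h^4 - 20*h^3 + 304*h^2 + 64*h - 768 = (h - 3)*(h^5 + 4*h^4 - 20*h^3 - 80*h^2 + 64*h + 256) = (h - 3)*(h - 2)*(h^4 + 6*h^3 - 8*h^2 - 96*h - 128) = (h - 4)*(h - 3)*(h - 2)*(h^3 + 10*h^2 + 32*h + 32) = (h - 4)*(h - 3)*(h - 2)*(h + 2)*(h^2 + 8*h + 16) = (h - 4)*(h - 3)*(h - 2)*(h + 2)*(h + 4)*(h + 4)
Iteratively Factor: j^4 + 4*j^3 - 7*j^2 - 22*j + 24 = (j - 2)*(j^3 + 6*j^2 + 5*j - 12) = (j - 2)*(j - 1)*(j^2 + 7*j + 12) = (j - 2)*(j - 1)*(j + 3)*(j + 4)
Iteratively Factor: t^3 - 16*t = (t)*(t^2 - 16) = t*(t - 4)*(t + 4)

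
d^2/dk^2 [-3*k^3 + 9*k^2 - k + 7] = 18 - 18*k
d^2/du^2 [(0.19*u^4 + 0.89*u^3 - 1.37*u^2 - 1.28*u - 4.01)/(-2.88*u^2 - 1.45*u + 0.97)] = (-3.151872*u^6 - 4.76064000000002*u^5 + 0.787853999999982*u^4 + 5.35212600000003*u^3 + 227.892114*u^2 + 116.905002*u + 45.445428)/(23.887872*u^6 + 36.08064*u^5 - 5.971104*u^4 - 21.255695*u^3 + 2.011101*u^2 + 4.092915*u - 0.912673)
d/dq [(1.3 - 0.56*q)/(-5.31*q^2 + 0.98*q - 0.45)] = (-2.9736*q^2 + 13.806*q - 1.022)/(28.1961*q^4 - 10.4076*q^3 + 5.7394*q^2 - 0.882*q + 0.2025)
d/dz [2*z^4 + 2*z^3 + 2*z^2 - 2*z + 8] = 8*z^3 + 6*z^2 + 4*z - 2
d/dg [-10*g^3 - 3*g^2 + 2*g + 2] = -30*g^2 - 6*g + 2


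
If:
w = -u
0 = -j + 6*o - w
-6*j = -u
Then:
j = -w/6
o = 5*w/36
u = -w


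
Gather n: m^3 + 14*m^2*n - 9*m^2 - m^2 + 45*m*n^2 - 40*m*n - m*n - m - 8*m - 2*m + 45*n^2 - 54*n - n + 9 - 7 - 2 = m^3 - 10*m^2 - 11*m + n^2*(45*m + 45) + n*(14*m^2 - 41*m - 55)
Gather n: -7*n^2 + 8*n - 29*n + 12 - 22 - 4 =-7*n^2 - 21*n - 14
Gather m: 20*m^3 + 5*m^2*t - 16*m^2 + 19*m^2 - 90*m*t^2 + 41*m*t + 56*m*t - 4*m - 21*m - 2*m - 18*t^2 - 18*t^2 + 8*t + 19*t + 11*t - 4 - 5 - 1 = 20*m^3 + m^2*(5*t + 3) + m*(-90*t^2 + 97*t - 27) - 36*t^2 + 38*t - 10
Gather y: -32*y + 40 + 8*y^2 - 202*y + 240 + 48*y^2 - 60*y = 56*y^2 - 294*y + 280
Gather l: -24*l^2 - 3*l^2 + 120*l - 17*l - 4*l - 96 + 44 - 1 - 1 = -27*l^2 + 99*l - 54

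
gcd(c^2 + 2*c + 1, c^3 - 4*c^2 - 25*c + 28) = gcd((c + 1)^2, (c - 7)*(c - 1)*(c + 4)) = 1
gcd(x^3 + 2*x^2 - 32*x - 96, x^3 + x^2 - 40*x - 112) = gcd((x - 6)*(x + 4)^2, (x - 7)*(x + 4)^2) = x^2 + 8*x + 16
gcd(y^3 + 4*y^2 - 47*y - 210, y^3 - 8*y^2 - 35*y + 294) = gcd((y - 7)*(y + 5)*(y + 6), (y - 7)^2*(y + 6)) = y^2 - y - 42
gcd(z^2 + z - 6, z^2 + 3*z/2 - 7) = z - 2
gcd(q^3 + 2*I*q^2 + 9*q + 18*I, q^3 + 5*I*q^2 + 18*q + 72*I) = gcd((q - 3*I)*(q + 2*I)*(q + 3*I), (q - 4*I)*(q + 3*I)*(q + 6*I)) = q + 3*I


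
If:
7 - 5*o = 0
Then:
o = 7/5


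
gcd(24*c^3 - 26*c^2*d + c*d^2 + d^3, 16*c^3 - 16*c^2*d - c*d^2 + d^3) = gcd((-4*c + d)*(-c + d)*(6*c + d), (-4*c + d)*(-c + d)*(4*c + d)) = 4*c^2 - 5*c*d + d^2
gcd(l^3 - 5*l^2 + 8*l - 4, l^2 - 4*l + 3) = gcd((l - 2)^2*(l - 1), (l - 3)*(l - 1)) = l - 1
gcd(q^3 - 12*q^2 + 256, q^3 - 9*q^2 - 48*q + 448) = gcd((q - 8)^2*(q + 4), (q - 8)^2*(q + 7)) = q^2 - 16*q + 64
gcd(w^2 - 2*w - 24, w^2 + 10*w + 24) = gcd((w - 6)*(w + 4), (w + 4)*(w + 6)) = w + 4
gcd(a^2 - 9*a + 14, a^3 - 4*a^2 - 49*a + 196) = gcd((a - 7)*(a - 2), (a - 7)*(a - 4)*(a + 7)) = a - 7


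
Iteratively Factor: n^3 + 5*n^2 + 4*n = (n)*(n^2 + 5*n + 4) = n*(n + 1)*(n + 4)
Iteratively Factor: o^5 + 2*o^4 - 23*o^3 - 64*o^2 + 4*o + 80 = (o - 1)*(o^4 + 3*o^3 - 20*o^2 - 84*o - 80) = (o - 1)*(o + 2)*(o^3 + o^2 - 22*o - 40) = (o - 1)*(o + 2)^2*(o^2 - o - 20) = (o - 5)*(o - 1)*(o + 2)^2*(o + 4)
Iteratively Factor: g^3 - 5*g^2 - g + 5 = (g - 1)*(g^2 - 4*g - 5) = (g - 5)*(g - 1)*(g + 1)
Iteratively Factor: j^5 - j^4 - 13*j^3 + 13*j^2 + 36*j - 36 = (j - 1)*(j^4 - 13*j^2 + 36) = (j - 1)*(j + 3)*(j^3 - 3*j^2 - 4*j + 12) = (j - 2)*(j - 1)*(j + 3)*(j^2 - j - 6) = (j - 2)*(j - 1)*(j + 2)*(j + 3)*(j - 3)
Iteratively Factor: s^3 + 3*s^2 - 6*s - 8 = (s + 1)*(s^2 + 2*s - 8) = (s - 2)*(s + 1)*(s + 4)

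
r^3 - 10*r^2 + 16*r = r*(r - 8)*(r - 2)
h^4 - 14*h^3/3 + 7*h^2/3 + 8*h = h*(h - 3)*(h - 8/3)*(h + 1)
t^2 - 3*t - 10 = (t - 5)*(t + 2)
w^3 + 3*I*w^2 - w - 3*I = (w - 1)*(w + 1)*(w + 3*I)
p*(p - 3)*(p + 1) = p^3 - 2*p^2 - 3*p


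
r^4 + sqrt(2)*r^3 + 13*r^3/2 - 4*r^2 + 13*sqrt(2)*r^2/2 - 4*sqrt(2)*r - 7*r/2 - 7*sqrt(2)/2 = (r - 1)*(r + 1/2)*(r + 7)*(r + sqrt(2))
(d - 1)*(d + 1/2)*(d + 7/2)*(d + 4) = d^4 + 7*d^3 + 39*d^2/4 - 43*d/4 - 7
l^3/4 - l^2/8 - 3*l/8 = l*(l/4 + 1/4)*(l - 3/2)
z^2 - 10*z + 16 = (z - 8)*(z - 2)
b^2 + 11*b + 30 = (b + 5)*(b + 6)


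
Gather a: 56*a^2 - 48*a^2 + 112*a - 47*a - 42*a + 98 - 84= 8*a^2 + 23*a + 14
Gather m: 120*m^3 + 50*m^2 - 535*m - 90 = 120*m^3 + 50*m^2 - 535*m - 90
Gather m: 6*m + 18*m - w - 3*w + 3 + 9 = 24*m - 4*w + 12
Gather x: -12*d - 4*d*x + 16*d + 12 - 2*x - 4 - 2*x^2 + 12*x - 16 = 4*d - 2*x^2 + x*(10 - 4*d) - 8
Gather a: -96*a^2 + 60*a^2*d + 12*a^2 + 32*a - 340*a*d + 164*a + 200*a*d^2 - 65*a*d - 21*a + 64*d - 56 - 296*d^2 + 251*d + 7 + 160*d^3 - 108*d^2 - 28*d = a^2*(60*d - 84) + a*(200*d^2 - 405*d + 175) + 160*d^3 - 404*d^2 + 287*d - 49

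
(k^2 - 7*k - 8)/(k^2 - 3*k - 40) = (k + 1)/(k + 5)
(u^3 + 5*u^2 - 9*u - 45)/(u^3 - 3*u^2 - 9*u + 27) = (u + 5)/(u - 3)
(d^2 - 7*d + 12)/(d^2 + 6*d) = (d^2 - 7*d + 12)/(d*(d + 6))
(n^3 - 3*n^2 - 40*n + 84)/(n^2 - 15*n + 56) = (n^2 + 4*n - 12)/(n - 8)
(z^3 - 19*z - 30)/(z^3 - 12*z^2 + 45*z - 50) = (z^2 + 5*z + 6)/(z^2 - 7*z + 10)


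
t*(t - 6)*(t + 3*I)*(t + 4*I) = t^4 - 6*t^3 + 7*I*t^3 - 12*t^2 - 42*I*t^2 + 72*t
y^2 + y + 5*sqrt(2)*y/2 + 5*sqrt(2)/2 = (y + 1)*(y + 5*sqrt(2)/2)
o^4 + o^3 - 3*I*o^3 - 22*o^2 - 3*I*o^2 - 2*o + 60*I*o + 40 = (o - 4)*(o + 5)*(o - 2*I)*(o - I)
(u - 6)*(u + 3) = u^2 - 3*u - 18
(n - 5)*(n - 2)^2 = n^3 - 9*n^2 + 24*n - 20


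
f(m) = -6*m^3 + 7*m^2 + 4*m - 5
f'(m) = -18*m^2 + 14*m + 4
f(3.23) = -121.24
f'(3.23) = -138.57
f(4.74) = -467.75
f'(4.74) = -334.06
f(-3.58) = 345.69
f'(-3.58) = -276.82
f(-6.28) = 1731.99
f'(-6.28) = -793.81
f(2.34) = -34.19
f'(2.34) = -61.80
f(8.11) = -2712.63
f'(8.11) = -1066.36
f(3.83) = -224.09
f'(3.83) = -206.42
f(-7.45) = 2834.68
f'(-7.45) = -1099.34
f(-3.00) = 208.00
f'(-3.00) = -200.00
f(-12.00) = 11323.00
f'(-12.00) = -2756.00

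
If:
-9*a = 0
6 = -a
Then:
No Solution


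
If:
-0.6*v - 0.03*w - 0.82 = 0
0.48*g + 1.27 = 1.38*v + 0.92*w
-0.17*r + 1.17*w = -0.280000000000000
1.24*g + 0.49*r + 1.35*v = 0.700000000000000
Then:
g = -3.39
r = 14.02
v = -1.46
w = 1.80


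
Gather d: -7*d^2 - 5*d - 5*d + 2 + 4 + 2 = -7*d^2 - 10*d + 8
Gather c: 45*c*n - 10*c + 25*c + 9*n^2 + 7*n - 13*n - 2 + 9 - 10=c*(45*n + 15) + 9*n^2 - 6*n - 3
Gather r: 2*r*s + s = 2*r*s + s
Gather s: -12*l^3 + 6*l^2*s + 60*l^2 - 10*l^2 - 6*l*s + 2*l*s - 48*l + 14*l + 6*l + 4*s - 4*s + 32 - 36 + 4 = -12*l^3 + 50*l^2 - 28*l + s*(6*l^2 - 4*l)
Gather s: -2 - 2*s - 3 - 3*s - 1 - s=-6*s - 6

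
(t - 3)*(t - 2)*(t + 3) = t^3 - 2*t^2 - 9*t + 18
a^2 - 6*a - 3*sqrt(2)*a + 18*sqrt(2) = (a - 6)*(a - 3*sqrt(2))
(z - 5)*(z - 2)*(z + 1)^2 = z^4 - 5*z^3 - 3*z^2 + 13*z + 10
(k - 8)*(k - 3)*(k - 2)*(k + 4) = k^4 - 9*k^3 - 6*k^2 + 136*k - 192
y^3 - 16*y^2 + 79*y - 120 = (y - 8)*(y - 5)*(y - 3)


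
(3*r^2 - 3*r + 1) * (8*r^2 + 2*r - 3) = 24*r^4 - 18*r^3 - 7*r^2 + 11*r - 3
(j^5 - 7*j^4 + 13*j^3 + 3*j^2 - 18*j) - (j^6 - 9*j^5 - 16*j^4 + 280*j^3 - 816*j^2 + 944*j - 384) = -j^6 + 10*j^5 + 9*j^4 - 267*j^3 + 819*j^2 - 962*j + 384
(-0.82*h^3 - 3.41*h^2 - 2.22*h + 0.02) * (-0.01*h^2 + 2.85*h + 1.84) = 0.0082*h^5 - 2.3029*h^4 - 11.2051*h^3 - 12.6016*h^2 - 4.0278*h + 0.0368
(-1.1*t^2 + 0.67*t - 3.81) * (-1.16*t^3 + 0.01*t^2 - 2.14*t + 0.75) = 1.276*t^5 - 0.7882*t^4 + 6.7803*t^3 - 2.2969*t^2 + 8.6559*t - 2.8575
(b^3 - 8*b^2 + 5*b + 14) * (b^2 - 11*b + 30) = b^5 - 19*b^4 + 123*b^3 - 281*b^2 - 4*b + 420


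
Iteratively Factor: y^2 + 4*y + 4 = (y + 2)*(y + 2)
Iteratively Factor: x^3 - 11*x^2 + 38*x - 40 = (x - 4)*(x^2 - 7*x + 10) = (x - 5)*(x - 4)*(x - 2)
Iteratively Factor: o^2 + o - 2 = (o - 1)*(o + 2)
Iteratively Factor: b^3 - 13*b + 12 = (b - 3)*(b^2 + 3*b - 4) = (b - 3)*(b + 4)*(b - 1)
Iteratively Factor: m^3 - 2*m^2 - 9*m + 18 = (m + 3)*(m^2 - 5*m + 6) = (m - 2)*(m + 3)*(m - 3)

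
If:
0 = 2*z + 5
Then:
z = -5/2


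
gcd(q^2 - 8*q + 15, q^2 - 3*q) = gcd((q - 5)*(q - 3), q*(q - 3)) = q - 3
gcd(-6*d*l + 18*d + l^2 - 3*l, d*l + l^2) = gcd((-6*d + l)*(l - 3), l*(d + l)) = 1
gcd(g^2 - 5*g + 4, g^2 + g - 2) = g - 1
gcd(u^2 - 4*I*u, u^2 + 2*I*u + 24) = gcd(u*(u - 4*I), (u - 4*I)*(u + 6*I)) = u - 4*I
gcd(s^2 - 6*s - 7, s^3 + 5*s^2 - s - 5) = s + 1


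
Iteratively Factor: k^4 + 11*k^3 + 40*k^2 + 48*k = (k)*(k^3 + 11*k^2 + 40*k + 48) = k*(k + 4)*(k^2 + 7*k + 12) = k*(k + 3)*(k + 4)*(k + 4)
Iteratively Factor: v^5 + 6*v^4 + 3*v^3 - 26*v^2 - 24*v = (v)*(v^4 + 6*v^3 + 3*v^2 - 26*v - 24) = v*(v - 2)*(v^3 + 8*v^2 + 19*v + 12) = v*(v - 2)*(v + 4)*(v^2 + 4*v + 3) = v*(v - 2)*(v + 3)*(v + 4)*(v + 1)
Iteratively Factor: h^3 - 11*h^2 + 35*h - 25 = (h - 5)*(h^2 - 6*h + 5) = (h - 5)*(h - 1)*(h - 5)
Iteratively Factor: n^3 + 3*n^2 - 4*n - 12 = (n - 2)*(n^2 + 5*n + 6) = (n - 2)*(n + 2)*(n + 3)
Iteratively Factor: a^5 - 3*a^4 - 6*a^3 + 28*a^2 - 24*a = (a - 2)*(a^4 - a^3 - 8*a^2 + 12*a) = a*(a - 2)*(a^3 - a^2 - 8*a + 12) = a*(a - 2)*(a + 3)*(a^2 - 4*a + 4) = a*(a - 2)^2*(a + 3)*(a - 2)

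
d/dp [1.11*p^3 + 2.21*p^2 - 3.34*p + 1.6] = 3.33*p^2 + 4.42*p - 3.34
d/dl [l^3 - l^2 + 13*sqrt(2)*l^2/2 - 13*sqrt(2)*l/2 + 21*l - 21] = 3*l^2 - 2*l + 13*sqrt(2)*l - 13*sqrt(2)/2 + 21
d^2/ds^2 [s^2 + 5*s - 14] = 2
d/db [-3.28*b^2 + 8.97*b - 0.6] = 8.97 - 6.56*b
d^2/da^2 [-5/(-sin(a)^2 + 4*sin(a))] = 10*(-2*sin(a) + 6 - 5/sin(a) - 12/sin(a)^2 + 16/sin(a)^3)/(sin(a) - 4)^3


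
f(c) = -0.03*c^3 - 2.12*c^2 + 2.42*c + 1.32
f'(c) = -0.09*c^2 - 4.24*c + 2.42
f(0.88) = 1.79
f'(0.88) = -1.38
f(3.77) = -21.30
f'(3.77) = -14.84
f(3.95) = -24.05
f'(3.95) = -15.73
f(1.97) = -2.37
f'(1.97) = -6.28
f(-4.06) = -41.44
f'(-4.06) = 18.15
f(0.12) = 1.58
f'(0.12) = 1.91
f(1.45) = 0.28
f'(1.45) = -3.92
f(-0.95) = -2.87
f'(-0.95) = 6.37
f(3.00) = -11.31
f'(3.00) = -11.11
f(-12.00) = -281.16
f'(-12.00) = 40.34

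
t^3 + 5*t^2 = t^2*(t + 5)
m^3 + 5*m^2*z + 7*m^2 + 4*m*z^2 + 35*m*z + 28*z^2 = (m + 7)*(m + z)*(m + 4*z)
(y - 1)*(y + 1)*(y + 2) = y^3 + 2*y^2 - y - 2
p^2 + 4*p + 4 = (p + 2)^2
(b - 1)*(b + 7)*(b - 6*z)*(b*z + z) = b^4*z - 6*b^3*z^2 + 7*b^3*z - 42*b^2*z^2 - b^2*z + 6*b*z^2 - 7*b*z + 42*z^2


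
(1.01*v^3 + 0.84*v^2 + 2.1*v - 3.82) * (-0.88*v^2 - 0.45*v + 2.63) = -0.8888*v^5 - 1.1937*v^4 + 0.4303*v^3 + 4.6258*v^2 + 7.242*v - 10.0466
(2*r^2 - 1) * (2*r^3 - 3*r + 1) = 4*r^5 - 8*r^3 + 2*r^2 + 3*r - 1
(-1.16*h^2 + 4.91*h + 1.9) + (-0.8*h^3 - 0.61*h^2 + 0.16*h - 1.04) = -0.8*h^3 - 1.77*h^2 + 5.07*h + 0.86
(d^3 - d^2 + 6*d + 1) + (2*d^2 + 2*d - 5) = d^3 + d^2 + 8*d - 4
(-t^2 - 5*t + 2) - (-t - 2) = -t^2 - 4*t + 4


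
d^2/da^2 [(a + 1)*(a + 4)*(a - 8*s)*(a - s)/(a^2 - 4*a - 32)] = 2*(a^3 - 24*a^2 + 192*a + 72*s^2 - 648*s + 64)/(a^3 - 24*a^2 + 192*a - 512)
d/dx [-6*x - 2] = -6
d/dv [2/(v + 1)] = -2/(v + 1)^2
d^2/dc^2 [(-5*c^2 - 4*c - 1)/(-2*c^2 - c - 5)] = 12*(c^3 - 23*c^2 - 19*c + 16)/(8*c^6 + 12*c^5 + 66*c^4 + 61*c^3 + 165*c^2 + 75*c + 125)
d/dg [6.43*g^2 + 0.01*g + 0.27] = 12.86*g + 0.01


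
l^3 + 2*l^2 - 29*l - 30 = (l - 5)*(l + 1)*(l + 6)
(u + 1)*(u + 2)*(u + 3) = u^3 + 6*u^2 + 11*u + 6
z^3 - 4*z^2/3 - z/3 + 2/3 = (z - 1)^2*(z + 2/3)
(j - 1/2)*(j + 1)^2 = j^3 + 3*j^2/2 - 1/2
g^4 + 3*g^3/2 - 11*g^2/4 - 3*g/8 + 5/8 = (g - 1)*(g - 1/2)*(g + 1/2)*(g + 5/2)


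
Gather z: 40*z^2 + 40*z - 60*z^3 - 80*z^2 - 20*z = -60*z^3 - 40*z^2 + 20*z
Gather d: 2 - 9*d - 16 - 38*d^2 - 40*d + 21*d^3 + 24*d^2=21*d^3 - 14*d^2 - 49*d - 14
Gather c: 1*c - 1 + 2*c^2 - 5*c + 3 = 2*c^2 - 4*c + 2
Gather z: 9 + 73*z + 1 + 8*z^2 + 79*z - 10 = 8*z^2 + 152*z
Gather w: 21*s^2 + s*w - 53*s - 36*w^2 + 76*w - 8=21*s^2 - 53*s - 36*w^2 + w*(s + 76) - 8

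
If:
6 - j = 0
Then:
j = 6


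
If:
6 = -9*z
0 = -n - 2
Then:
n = -2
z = -2/3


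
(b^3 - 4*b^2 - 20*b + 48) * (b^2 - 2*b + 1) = b^5 - 6*b^4 - 11*b^3 + 84*b^2 - 116*b + 48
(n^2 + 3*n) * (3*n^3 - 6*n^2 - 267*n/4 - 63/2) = 3*n^5 + 3*n^4 - 339*n^3/4 - 927*n^2/4 - 189*n/2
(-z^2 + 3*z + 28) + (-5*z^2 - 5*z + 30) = -6*z^2 - 2*z + 58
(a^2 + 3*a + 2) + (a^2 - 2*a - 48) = 2*a^2 + a - 46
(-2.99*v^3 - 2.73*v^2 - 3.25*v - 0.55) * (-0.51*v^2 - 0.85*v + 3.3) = 1.5249*v^5 + 3.9338*v^4 - 5.889*v^3 - 5.966*v^2 - 10.2575*v - 1.815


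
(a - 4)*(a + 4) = a^2 - 16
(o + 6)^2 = o^2 + 12*o + 36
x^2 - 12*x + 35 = (x - 7)*(x - 5)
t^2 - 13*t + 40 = (t - 8)*(t - 5)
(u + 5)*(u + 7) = u^2 + 12*u + 35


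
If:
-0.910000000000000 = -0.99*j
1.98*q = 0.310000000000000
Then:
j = 0.92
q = 0.16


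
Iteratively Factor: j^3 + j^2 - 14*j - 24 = (j + 2)*(j^2 - j - 12) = (j + 2)*(j + 3)*(j - 4)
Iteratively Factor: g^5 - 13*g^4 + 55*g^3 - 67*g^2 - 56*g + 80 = (g - 5)*(g^4 - 8*g^3 + 15*g^2 + 8*g - 16) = (g - 5)*(g + 1)*(g^3 - 9*g^2 + 24*g - 16) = (g - 5)*(g - 4)*(g + 1)*(g^2 - 5*g + 4) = (g - 5)*(g - 4)^2*(g + 1)*(g - 1)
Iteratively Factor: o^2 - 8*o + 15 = (o - 3)*(o - 5)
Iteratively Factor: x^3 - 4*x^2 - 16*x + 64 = (x - 4)*(x^2 - 16) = (x - 4)^2*(x + 4)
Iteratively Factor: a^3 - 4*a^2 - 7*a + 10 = (a + 2)*(a^2 - 6*a + 5) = (a - 5)*(a + 2)*(a - 1)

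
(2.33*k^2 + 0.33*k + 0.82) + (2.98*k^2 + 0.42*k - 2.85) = 5.31*k^2 + 0.75*k - 2.03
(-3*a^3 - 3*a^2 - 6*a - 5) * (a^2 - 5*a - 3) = -3*a^5 + 12*a^4 + 18*a^3 + 34*a^2 + 43*a + 15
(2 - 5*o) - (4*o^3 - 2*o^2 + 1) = -4*o^3 + 2*o^2 - 5*o + 1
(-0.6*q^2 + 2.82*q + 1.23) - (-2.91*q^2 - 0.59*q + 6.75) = 2.31*q^2 + 3.41*q - 5.52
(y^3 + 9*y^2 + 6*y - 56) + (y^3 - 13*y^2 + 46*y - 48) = 2*y^3 - 4*y^2 + 52*y - 104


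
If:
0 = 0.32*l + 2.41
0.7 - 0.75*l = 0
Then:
No Solution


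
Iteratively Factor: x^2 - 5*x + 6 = (x - 3)*(x - 2)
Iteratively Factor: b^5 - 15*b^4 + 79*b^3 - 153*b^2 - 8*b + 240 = (b - 5)*(b^4 - 10*b^3 + 29*b^2 - 8*b - 48) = (b - 5)*(b - 4)*(b^3 - 6*b^2 + 5*b + 12) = (b - 5)*(b - 4)*(b + 1)*(b^2 - 7*b + 12) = (b - 5)*(b - 4)^2*(b + 1)*(b - 3)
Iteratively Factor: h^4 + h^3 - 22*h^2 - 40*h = (h + 2)*(h^3 - h^2 - 20*h) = h*(h + 2)*(h^2 - h - 20) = h*(h + 2)*(h + 4)*(h - 5)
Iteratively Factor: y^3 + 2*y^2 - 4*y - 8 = (y - 2)*(y^2 + 4*y + 4) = (y - 2)*(y + 2)*(y + 2)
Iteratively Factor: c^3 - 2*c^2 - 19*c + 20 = (c + 4)*(c^2 - 6*c + 5) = (c - 1)*(c + 4)*(c - 5)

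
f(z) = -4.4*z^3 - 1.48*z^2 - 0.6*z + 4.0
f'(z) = -13.2*z^2 - 2.96*z - 0.6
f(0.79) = 0.43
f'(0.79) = -11.18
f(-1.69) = 22.02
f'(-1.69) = -33.30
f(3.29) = -170.68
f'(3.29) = -153.22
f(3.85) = -271.34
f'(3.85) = -207.65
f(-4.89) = 486.04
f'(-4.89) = -301.77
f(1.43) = -12.75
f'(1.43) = -31.83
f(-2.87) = 97.55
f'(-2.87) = -100.83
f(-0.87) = 6.30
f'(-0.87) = -8.02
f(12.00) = -7819.52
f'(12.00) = -1936.92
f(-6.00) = 904.72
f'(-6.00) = -458.04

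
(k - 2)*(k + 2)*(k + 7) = k^3 + 7*k^2 - 4*k - 28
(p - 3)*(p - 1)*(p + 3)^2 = p^4 + 2*p^3 - 12*p^2 - 18*p + 27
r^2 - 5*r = r*(r - 5)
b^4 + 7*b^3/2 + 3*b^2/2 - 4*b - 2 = (b - 1)*(b + 1/2)*(b + 2)^2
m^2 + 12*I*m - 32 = (m + 4*I)*(m + 8*I)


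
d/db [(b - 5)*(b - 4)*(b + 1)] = 3*b^2 - 16*b + 11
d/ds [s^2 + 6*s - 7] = 2*s + 6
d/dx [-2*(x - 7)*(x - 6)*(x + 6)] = -6*x^2 + 28*x + 72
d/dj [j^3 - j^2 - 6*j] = 3*j^2 - 2*j - 6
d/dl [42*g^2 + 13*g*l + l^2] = 13*g + 2*l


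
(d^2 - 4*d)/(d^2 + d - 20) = d/(d + 5)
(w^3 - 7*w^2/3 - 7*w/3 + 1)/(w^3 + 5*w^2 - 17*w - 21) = (w - 1/3)/(w + 7)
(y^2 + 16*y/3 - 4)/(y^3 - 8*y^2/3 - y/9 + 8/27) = 9*(3*y^2 + 16*y - 12)/(27*y^3 - 72*y^2 - 3*y + 8)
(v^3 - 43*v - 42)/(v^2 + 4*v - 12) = (v^2 - 6*v - 7)/(v - 2)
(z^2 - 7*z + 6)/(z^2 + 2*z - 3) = (z - 6)/(z + 3)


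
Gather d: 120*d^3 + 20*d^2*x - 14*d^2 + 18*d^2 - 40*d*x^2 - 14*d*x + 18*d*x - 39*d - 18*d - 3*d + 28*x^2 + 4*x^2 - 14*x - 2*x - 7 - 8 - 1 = 120*d^3 + d^2*(20*x + 4) + d*(-40*x^2 + 4*x - 60) + 32*x^2 - 16*x - 16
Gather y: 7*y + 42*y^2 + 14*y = 42*y^2 + 21*y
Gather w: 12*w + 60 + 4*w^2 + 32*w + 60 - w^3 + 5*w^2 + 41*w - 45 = -w^3 + 9*w^2 + 85*w + 75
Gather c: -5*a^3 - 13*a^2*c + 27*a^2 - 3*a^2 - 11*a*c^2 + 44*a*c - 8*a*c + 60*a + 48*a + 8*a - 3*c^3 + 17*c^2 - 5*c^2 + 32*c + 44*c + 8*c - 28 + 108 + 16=-5*a^3 + 24*a^2 + 116*a - 3*c^3 + c^2*(12 - 11*a) + c*(-13*a^2 + 36*a + 84) + 96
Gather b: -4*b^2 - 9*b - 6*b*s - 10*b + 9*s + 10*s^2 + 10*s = -4*b^2 + b*(-6*s - 19) + 10*s^2 + 19*s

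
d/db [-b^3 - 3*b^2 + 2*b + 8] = -3*b^2 - 6*b + 2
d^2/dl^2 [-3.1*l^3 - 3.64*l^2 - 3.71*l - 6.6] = -18.6*l - 7.28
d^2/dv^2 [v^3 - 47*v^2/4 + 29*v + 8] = 6*v - 47/2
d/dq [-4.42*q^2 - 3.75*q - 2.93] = -8.84*q - 3.75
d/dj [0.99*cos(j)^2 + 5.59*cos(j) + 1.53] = -(1.98*cos(j) + 5.59)*sin(j)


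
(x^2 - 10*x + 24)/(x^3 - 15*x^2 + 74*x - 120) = 1/(x - 5)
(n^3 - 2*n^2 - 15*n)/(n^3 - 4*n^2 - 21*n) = (n - 5)/(n - 7)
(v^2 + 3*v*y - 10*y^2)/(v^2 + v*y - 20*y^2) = (-v + 2*y)/(-v + 4*y)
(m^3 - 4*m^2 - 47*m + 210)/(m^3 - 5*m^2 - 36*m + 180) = (m + 7)/(m + 6)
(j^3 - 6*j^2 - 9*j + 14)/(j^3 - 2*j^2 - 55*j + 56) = (j^2 - 5*j - 14)/(j^2 - j - 56)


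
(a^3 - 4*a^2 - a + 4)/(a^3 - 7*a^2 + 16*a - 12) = (a^3 - 4*a^2 - a + 4)/(a^3 - 7*a^2 + 16*a - 12)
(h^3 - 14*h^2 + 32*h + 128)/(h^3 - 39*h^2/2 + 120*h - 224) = 2*(h + 2)/(2*h - 7)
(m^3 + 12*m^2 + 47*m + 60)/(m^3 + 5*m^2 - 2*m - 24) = (m + 5)/(m - 2)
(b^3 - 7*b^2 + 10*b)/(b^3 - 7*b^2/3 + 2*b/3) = 3*(b - 5)/(3*b - 1)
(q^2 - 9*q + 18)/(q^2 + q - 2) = (q^2 - 9*q + 18)/(q^2 + q - 2)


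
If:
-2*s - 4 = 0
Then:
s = -2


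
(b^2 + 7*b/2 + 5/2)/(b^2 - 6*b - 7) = (b + 5/2)/(b - 7)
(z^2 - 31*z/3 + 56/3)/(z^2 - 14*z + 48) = (z - 7/3)/(z - 6)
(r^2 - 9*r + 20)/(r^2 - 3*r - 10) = (r - 4)/(r + 2)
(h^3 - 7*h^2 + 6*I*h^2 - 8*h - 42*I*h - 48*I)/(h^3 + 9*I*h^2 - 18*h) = (h^2 - 7*h - 8)/(h*(h + 3*I))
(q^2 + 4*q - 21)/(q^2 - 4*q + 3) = (q + 7)/(q - 1)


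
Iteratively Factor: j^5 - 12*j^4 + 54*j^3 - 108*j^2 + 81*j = (j)*(j^4 - 12*j^3 + 54*j^2 - 108*j + 81) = j*(j - 3)*(j^3 - 9*j^2 + 27*j - 27) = j*(j - 3)^2*(j^2 - 6*j + 9) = j*(j - 3)^3*(j - 3)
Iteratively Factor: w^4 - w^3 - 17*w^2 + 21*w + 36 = (w + 4)*(w^3 - 5*w^2 + 3*w + 9) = (w - 3)*(w + 4)*(w^2 - 2*w - 3) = (w - 3)^2*(w + 4)*(w + 1)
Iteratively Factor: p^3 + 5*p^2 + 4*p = (p + 1)*(p^2 + 4*p) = p*(p + 1)*(p + 4)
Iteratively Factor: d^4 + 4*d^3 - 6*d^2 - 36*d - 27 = (d + 3)*(d^3 + d^2 - 9*d - 9) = (d - 3)*(d + 3)*(d^2 + 4*d + 3) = (d - 3)*(d + 3)^2*(d + 1)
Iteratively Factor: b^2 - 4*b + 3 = (b - 1)*(b - 3)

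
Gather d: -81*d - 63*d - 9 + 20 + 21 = 32 - 144*d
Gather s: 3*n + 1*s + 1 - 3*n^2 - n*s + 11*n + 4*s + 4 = -3*n^2 + 14*n + s*(5 - n) + 5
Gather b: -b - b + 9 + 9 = 18 - 2*b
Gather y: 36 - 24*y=36 - 24*y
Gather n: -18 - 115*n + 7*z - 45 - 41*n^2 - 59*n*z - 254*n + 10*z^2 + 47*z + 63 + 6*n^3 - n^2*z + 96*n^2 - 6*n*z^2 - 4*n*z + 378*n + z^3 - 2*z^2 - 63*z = 6*n^3 + n^2*(55 - z) + n*(-6*z^2 - 63*z + 9) + z^3 + 8*z^2 - 9*z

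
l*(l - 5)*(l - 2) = l^3 - 7*l^2 + 10*l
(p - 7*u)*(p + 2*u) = p^2 - 5*p*u - 14*u^2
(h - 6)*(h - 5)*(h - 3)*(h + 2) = h^4 - 12*h^3 + 35*h^2 + 36*h - 180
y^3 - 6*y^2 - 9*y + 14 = (y - 7)*(y - 1)*(y + 2)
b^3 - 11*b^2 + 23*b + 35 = (b - 7)*(b - 5)*(b + 1)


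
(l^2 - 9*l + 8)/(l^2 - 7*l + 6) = (l - 8)/(l - 6)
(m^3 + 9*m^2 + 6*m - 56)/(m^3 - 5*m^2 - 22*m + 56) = (m + 7)/(m - 7)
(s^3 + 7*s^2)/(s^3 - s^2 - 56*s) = s/(s - 8)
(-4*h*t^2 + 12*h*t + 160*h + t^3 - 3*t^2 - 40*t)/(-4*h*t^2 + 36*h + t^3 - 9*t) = (t^2 - 3*t - 40)/(t^2 - 9)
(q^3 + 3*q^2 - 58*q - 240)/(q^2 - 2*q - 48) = q + 5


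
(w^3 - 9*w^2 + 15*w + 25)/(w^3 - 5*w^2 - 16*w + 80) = (w^2 - 4*w - 5)/(w^2 - 16)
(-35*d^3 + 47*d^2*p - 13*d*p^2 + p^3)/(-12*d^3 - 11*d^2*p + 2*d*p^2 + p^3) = (35*d^3 - 47*d^2*p + 13*d*p^2 - p^3)/(12*d^3 + 11*d^2*p - 2*d*p^2 - p^3)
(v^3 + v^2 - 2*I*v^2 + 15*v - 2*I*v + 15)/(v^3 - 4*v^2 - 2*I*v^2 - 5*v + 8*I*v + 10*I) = (v^2 - 2*I*v + 15)/(v^2 - v*(5 + 2*I) + 10*I)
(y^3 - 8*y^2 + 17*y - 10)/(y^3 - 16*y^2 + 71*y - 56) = (y^2 - 7*y + 10)/(y^2 - 15*y + 56)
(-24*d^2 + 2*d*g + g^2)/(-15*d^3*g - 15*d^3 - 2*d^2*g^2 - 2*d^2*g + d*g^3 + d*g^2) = (24*d^2 - 2*d*g - g^2)/(d*(15*d^2*g + 15*d^2 + 2*d*g^2 + 2*d*g - g^3 - g^2))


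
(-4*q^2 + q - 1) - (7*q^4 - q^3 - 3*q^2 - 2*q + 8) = -7*q^4 + q^3 - q^2 + 3*q - 9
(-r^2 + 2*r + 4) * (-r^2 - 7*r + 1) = r^4 + 5*r^3 - 19*r^2 - 26*r + 4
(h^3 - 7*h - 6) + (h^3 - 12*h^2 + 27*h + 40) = 2*h^3 - 12*h^2 + 20*h + 34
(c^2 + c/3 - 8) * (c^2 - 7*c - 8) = c^4 - 20*c^3/3 - 55*c^2/3 + 160*c/3 + 64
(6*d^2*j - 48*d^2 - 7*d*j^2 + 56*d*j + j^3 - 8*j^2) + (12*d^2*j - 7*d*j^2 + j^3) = 18*d^2*j - 48*d^2 - 14*d*j^2 + 56*d*j + 2*j^3 - 8*j^2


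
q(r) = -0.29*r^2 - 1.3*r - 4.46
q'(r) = -0.58*r - 1.3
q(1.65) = -7.39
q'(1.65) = -2.26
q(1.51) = -7.08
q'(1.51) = -2.18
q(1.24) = -6.52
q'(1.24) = -2.02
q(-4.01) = -3.91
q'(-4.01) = 1.03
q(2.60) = -9.80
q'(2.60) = -2.81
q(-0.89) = -3.53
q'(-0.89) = -0.78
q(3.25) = -11.75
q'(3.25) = -3.18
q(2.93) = -10.76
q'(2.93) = -3.00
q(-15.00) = -50.21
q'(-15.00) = 7.40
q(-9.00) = -16.25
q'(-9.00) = 3.92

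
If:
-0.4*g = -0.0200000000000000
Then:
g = 0.05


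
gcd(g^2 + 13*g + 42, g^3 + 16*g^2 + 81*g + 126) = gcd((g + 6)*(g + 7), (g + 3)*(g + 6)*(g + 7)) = g^2 + 13*g + 42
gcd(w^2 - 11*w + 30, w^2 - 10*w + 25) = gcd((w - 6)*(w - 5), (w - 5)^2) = w - 5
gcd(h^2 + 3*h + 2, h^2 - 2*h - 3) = h + 1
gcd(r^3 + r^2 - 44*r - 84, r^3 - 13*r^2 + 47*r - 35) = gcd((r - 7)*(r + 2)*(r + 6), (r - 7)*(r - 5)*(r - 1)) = r - 7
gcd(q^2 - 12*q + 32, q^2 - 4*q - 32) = q - 8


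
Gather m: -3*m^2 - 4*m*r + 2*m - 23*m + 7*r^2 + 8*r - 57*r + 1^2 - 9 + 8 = -3*m^2 + m*(-4*r - 21) + 7*r^2 - 49*r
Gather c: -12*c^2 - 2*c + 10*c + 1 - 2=-12*c^2 + 8*c - 1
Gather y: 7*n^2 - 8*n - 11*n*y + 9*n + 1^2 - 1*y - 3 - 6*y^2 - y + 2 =7*n^2 + n - 6*y^2 + y*(-11*n - 2)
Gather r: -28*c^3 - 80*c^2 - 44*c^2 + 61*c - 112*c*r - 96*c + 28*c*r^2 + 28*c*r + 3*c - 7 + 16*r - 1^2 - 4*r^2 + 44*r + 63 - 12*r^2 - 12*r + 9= -28*c^3 - 124*c^2 - 32*c + r^2*(28*c - 16) + r*(48 - 84*c) + 64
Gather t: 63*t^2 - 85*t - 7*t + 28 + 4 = 63*t^2 - 92*t + 32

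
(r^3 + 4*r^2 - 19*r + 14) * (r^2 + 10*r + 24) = r^5 + 14*r^4 + 45*r^3 - 80*r^2 - 316*r + 336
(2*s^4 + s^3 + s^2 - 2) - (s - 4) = 2*s^4 + s^3 + s^2 - s + 2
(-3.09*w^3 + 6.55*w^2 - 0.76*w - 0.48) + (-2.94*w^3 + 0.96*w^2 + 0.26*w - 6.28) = -6.03*w^3 + 7.51*w^2 - 0.5*w - 6.76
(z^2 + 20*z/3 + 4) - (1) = z^2 + 20*z/3 + 3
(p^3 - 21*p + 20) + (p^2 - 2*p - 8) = p^3 + p^2 - 23*p + 12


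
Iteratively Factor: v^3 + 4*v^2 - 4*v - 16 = (v + 4)*(v^2 - 4) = (v - 2)*(v + 4)*(v + 2)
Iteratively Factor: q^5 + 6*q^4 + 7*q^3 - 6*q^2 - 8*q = (q + 1)*(q^4 + 5*q^3 + 2*q^2 - 8*q) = (q - 1)*(q + 1)*(q^3 + 6*q^2 + 8*q) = (q - 1)*(q + 1)*(q + 2)*(q^2 + 4*q) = (q - 1)*(q + 1)*(q + 2)*(q + 4)*(q)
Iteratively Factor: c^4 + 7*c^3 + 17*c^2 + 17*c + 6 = (c + 3)*(c^3 + 4*c^2 + 5*c + 2) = (c + 1)*(c + 3)*(c^2 + 3*c + 2) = (c + 1)*(c + 2)*(c + 3)*(c + 1)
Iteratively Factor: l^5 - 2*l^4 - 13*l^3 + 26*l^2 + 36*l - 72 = (l - 3)*(l^4 + l^3 - 10*l^2 - 4*l + 24) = (l - 3)*(l + 2)*(l^3 - l^2 - 8*l + 12) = (l - 3)*(l + 2)*(l + 3)*(l^2 - 4*l + 4) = (l - 3)*(l - 2)*(l + 2)*(l + 3)*(l - 2)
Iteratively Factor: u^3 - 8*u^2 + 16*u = (u - 4)*(u^2 - 4*u) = (u - 4)^2*(u)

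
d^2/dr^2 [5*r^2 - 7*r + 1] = 10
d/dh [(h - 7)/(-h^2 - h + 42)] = (-h^2 - h + (h - 7)*(2*h + 1) + 42)/(h^2 + h - 42)^2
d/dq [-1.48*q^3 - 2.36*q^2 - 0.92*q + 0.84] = -4.44*q^2 - 4.72*q - 0.92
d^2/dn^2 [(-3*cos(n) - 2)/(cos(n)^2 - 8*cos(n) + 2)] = 2*(-27*(1 - cos(2*n))^2*cos(n) - 32*(1 - cos(2*n))^2 - 428*cos(n) - 424*cos(2*n) + 66*cos(3*n) + 6*cos(5*n) + 1080)/(16*cos(n) - cos(2*n) - 5)^3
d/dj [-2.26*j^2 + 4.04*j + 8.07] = 4.04 - 4.52*j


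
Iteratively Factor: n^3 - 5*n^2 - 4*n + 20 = (n - 5)*(n^2 - 4) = (n - 5)*(n + 2)*(n - 2)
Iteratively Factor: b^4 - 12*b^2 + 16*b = (b - 2)*(b^3 + 2*b^2 - 8*b) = (b - 2)*(b + 4)*(b^2 - 2*b) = (b - 2)^2*(b + 4)*(b)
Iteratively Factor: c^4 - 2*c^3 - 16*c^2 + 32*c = (c + 4)*(c^3 - 6*c^2 + 8*c) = c*(c + 4)*(c^2 - 6*c + 8) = c*(c - 4)*(c + 4)*(c - 2)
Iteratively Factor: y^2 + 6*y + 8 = (y + 4)*(y + 2)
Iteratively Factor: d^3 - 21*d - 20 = (d + 4)*(d^2 - 4*d - 5) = (d - 5)*(d + 4)*(d + 1)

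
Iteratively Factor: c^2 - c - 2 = (c - 2)*(c + 1)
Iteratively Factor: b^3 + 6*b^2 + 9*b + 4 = (b + 4)*(b^2 + 2*b + 1) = (b + 1)*(b + 4)*(b + 1)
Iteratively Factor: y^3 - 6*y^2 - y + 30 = (y - 5)*(y^2 - y - 6) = (y - 5)*(y - 3)*(y + 2)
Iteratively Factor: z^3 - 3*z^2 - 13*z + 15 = (z - 1)*(z^2 - 2*z - 15) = (z - 5)*(z - 1)*(z + 3)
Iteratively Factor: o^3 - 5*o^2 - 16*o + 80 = (o + 4)*(o^2 - 9*o + 20) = (o - 5)*(o + 4)*(o - 4)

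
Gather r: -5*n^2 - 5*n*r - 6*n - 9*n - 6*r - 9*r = -5*n^2 - 15*n + r*(-5*n - 15)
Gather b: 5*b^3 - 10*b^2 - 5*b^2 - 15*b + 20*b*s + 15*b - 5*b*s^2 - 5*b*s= 5*b^3 - 15*b^2 + b*(-5*s^2 + 15*s)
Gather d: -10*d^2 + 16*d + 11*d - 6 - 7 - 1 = -10*d^2 + 27*d - 14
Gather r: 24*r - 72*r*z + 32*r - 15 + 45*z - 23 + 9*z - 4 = r*(56 - 72*z) + 54*z - 42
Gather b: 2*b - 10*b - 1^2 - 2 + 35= 32 - 8*b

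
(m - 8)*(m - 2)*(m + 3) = m^3 - 7*m^2 - 14*m + 48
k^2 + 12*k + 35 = (k + 5)*(k + 7)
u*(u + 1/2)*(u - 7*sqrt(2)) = u^3 - 7*sqrt(2)*u^2 + u^2/2 - 7*sqrt(2)*u/2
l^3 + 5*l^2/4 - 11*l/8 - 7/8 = (l - 1)*(l + 1/2)*(l + 7/4)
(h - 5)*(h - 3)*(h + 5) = h^3 - 3*h^2 - 25*h + 75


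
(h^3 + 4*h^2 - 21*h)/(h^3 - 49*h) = (h - 3)/(h - 7)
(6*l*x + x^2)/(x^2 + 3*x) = (6*l + x)/(x + 3)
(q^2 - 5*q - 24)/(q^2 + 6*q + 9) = (q - 8)/(q + 3)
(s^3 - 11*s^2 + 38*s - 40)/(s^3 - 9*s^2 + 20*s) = (s - 2)/s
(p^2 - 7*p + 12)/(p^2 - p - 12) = (p - 3)/(p + 3)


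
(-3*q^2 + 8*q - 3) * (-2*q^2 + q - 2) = 6*q^4 - 19*q^3 + 20*q^2 - 19*q + 6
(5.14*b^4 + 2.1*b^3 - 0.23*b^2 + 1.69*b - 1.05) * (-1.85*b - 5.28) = -9.509*b^5 - 31.0242*b^4 - 10.6625*b^3 - 1.9121*b^2 - 6.9807*b + 5.544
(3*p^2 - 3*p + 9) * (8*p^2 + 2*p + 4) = 24*p^4 - 18*p^3 + 78*p^2 + 6*p + 36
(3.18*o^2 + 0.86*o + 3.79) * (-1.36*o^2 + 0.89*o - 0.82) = -4.3248*o^4 + 1.6606*o^3 - 6.9966*o^2 + 2.6679*o - 3.1078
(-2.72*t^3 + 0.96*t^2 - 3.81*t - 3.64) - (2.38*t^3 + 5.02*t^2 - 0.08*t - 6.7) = -5.1*t^3 - 4.06*t^2 - 3.73*t + 3.06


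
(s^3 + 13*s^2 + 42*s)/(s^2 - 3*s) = (s^2 + 13*s + 42)/(s - 3)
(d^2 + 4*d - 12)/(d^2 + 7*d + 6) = (d - 2)/(d + 1)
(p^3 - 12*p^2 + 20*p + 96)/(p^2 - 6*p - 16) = p - 6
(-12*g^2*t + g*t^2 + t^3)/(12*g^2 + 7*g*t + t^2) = t*(-3*g + t)/(3*g + t)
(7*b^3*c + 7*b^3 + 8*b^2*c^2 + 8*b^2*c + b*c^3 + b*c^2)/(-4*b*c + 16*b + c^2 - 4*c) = b*(-7*b^2*c - 7*b^2 - 8*b*c^2 - 8*b*c - c^3 - c^2)/(4*b*c - 16*b - c^2 + 4*c)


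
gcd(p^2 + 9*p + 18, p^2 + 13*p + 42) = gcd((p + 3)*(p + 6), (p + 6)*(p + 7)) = p + 6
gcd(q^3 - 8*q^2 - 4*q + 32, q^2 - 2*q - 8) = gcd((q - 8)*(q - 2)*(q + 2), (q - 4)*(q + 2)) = q + 2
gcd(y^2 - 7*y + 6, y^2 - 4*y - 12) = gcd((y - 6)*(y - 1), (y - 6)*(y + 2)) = y - 6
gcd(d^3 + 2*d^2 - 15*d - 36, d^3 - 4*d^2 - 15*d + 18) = d + 3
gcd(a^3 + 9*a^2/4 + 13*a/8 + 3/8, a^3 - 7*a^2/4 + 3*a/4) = 1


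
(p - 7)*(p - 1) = p^2 - 8*p + 7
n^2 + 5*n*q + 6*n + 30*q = (n + 6)*(n + 5*q)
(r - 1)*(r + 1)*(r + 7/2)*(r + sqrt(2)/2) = r^4 + sqrt(2)*r^3/2 + 7*r^3/2 - r^2 + 7*sqrt(2)*r^2/4 - 7*r/2 - sqrt(2)*r/2 - 7*sqrt(2)/4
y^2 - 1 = (y - 1)*(y + 1)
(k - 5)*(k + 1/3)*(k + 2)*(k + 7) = k^4 + 13*k^3/3 - 89*k^2/3 - 241*k/3 - 70/3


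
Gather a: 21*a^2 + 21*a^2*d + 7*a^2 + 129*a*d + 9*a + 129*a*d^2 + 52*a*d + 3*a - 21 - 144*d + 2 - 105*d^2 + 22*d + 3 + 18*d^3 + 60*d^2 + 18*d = a^2*(21*d + 28) + a*(129*d^2 + 181*d + 12) + 18*d^3 - 45*d^2 - 104*d - 16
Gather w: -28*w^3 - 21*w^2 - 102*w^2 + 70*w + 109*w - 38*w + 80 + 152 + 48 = -28*w^3 - 123*w^2 + 141*w + 280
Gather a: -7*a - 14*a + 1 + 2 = 3 - 21*a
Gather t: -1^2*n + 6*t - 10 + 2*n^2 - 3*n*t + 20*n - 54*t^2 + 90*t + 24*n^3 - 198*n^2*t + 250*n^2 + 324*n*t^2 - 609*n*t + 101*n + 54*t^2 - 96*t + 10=24*n^3 + 252*n^2 + 324*n*t^2 + 120*n + t*(-198*n^2 - 612*n)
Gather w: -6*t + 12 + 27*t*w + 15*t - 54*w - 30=9*t + w*(27*t - 54) - 18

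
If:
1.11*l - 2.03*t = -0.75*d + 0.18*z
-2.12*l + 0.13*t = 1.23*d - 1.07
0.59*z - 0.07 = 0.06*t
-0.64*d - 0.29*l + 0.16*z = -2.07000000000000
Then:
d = 4.12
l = -1.85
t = 0.49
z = 0.17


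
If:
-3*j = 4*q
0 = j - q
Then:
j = 0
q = 0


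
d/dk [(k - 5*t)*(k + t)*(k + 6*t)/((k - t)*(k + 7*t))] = (k^4 + 12*k^3*t + 20*k^2*t^2 + 32*k*t^3 + 383*t^4)/(k^4 + 12*k^3*t + 22*k^2*t^2 - 84*k*t^3 + 49*t^4)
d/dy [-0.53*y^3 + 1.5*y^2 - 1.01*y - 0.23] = -1.59*y^2 + 3.0*y - 1.01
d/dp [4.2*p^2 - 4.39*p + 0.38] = 8.4*p - 4.39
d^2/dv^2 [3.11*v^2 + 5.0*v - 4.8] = 6.22000000000000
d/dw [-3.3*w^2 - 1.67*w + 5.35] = -6.6*w - 1.67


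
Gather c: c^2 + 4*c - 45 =c^2 + 4*c - 45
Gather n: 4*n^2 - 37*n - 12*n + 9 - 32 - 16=4*n^2 - 49*n - 39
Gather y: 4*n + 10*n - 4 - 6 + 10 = 14*n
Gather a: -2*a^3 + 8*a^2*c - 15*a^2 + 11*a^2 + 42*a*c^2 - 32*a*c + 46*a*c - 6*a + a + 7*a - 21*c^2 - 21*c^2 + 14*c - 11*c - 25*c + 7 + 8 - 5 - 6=-2*a^3 + a^2*(8*c - 4) + a*(42*c^2 + 14*c + 2) - 42*c^2 - 22*c + 4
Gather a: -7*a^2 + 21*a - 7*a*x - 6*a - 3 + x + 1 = -7*a^2 + a*(15 - 7*x) + x - 2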